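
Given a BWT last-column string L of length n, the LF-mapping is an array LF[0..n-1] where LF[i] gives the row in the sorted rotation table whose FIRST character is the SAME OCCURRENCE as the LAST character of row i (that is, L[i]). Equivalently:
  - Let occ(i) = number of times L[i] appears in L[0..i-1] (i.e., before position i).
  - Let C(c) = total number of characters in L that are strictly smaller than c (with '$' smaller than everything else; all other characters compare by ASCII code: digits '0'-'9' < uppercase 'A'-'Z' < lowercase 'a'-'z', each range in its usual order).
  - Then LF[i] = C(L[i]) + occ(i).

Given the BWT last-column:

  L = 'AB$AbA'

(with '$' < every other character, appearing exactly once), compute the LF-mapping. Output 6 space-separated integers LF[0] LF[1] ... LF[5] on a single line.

Answer: 1 4 0 2 5 3

Derivation:
Char counts: '$':1, 'A':3, 'B':1, 'b':1
C (first-col start): C('$')=0, C('A')=1, C('B')=4, C('b')=5
L[0]='A': occ=0, LF[0]=C('A')+0=1+0=1
L[1]='B': occ=0, LF[1]=C('B')+0=4+0=4
L[2]='$': occ=0, LF[2]=C('$')+0=0+0=0
L[3]='A': occ=1, LF[3]=C('A')+1=1+1=2
L[4]='b': occ=0, LF[4]=C('b')+0=5+0=5
L[5]='A': occ=2, LF[5]=C('A')+2=1+2=3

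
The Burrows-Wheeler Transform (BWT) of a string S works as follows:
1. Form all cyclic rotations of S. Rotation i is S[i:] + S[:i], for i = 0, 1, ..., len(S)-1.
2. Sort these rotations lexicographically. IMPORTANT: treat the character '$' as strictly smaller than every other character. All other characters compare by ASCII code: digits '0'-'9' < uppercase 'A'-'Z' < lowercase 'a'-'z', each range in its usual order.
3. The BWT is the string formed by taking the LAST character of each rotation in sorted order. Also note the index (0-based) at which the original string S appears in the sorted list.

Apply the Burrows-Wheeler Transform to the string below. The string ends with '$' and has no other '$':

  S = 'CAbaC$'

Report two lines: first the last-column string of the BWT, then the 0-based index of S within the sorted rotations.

All 6 rotations (rotation i = S[i:]+S[:i]):
  rot[0] = CAbaC$
  rot[1] = AbaC$C
  rot[2] = baC$CA
  rot[3] = aC$CAb
  rot[4] = C$CAba
  rot[5] = $CAbaC
Sorted (with $ < everything):
  sorted[0] = $CAbaC  (last char: 'C')
  sorted[1] = AbaC$C  (last char: 'C')
  sorted[2] = C$CAba  (last char: 'a')
  sorted[3] = CAbaC$  (last char: '$')
  sorted[4] = aC$CAb  (last char: 'b')
  sorted[5] = baC$CA  (last char: 'A')
Last column: CCa$bA
Original string S is at sorted index 3

Answer: CCa$bA
3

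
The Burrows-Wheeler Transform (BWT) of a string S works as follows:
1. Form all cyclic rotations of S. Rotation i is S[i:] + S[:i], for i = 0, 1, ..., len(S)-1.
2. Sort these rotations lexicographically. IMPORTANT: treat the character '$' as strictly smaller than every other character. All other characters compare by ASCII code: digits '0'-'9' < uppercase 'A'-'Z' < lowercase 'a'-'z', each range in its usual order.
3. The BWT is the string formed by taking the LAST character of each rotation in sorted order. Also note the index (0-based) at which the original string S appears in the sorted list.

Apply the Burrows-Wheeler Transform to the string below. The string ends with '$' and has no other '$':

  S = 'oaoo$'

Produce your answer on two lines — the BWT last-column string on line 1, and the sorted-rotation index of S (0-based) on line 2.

Answer: ooo$a
3

Derivation:
All 5 rotations (rotation i = S[i:]+S[:i]):
  rot[0] = oaoo$
  rot[1] = aoo$o
  rot[2] = oo$oa
  rot[3] = o$oao
  rot[4] = $oaoo
Sorted (with $ < everything):
  sorted[0] = $oaoo  (last char: 'o')
  sorted[1] = aoo$o  (last char: 'o')
  sorted[2] = o$oao  (last char: 'o')
  sorted[3] = oaoo$  (last char: '$')
  sorted[4] = oo$oa  (last char: 'a')
Last column: ooo$a
Original string S is at sorted index 3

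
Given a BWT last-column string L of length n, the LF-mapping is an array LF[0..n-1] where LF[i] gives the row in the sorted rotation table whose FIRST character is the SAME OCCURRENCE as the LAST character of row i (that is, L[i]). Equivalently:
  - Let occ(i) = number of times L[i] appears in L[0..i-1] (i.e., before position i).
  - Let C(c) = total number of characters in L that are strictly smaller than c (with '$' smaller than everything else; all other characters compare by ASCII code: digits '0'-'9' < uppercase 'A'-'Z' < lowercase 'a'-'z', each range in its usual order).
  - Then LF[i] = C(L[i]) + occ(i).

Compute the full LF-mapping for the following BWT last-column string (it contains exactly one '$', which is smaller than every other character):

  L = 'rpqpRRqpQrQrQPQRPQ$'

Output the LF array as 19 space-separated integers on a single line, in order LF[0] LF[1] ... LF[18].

Answer: 16 11 14 12 8 9 15 13 3 17 4 18 5 1 6 10 2 7 0

Derivation:
Char counts: '$':1, 'P':2, 'Q':5, 'R':3, 'p':3, 'q':2, 'r':3
C (first-col start): C('$')=0, C('P')=1, C('Q')=3, C('R')=8, C('p')=11, C('q')=14, C('r')=16
L[0]='r': occ=0, LF[0]=C('r')+0=16+0=16
L[1]='p': occ=0, LF[1]=C('p')+0=11+0=11
L[2]='q': occ=0, LF[2]=C('q')+0=14+0=14
L[3]='p': occ=1, LF[3]=C('p')+1=11+1=12
L[4]='R': occ=0, LF[4]=C('R')+0=8+0=8
L[5]='R': occ=1, LF[5]=C('R')+1=8+1=9
L[6]='q': occ=1, LF[6]=C('q')+1=14+1=15
L[7]='p': occ=2, LF[7]=C('p')+2=11+2=13
L[8]='Q': occ=0, LF[8]=C('Q')+0=3+0=3
L[9]='r': occ=1, LF[9]=C('r')+1=16+1=17
L[10]='Q': occ=1, LF[10]=C('Q')+1=3+1=4
L[11]='r': occ=2, LF[11]=C('r')+2=16+2=18
L[12]='Q': occ=2, LF[12]=C('Q')+2=3+2=5
L[13]='P': occ=0, LF[13]=C('P')+0=1+0=1
L[14]='Q': occ=3, LF[14]=C('Q')+3=3+3=6
L[15]='R': occ=2, LF[15]=C('R')+2=8+2=10
L[16]='P': occ=1, LF[16]=C('P')+1=1+1=2
L[17]='Q': occ=4, LF[17]=C('Q')+4=3+4=7
L[18]='$': occ=0, LF[18]=C('$')+0=0+0=0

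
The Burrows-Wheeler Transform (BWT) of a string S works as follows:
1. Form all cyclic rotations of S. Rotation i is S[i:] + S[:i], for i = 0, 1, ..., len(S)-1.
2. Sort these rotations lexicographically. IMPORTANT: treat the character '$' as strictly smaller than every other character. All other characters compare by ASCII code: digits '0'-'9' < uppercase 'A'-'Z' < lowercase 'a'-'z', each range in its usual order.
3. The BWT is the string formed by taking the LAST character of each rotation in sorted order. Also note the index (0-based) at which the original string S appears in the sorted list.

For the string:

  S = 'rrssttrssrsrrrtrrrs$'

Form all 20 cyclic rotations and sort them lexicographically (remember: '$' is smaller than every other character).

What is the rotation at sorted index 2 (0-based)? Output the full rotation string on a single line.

Answer: rrrtrrrs$rrssttrssrs

Derivation:
All 20 rotations (rotation i = S[i:]+S[:i]):
  rot[0] = rrssttrssrsrrrtrrrs$
  rot[1] = rssttrssrsrrrtrrrs$r
  rot[2] = ssttrssrsrrrtrrrs$rr
  rot[3] = sttrssrsrrrtrrrs$rrs
  rot[4] = ttrssrsrrrtrrrs$rrss
  rot[5] = trssrsrrrtrrrs$rrsst
  rot[6] = rssrsrrrtrrrs$rrsstt
  rot[7] = ssrsrrrtrrrs$rrssttr
  rot[8] = srsrrrtrrrs$rrssttrs
  rot[9] = rsrrrtrrrs$rrssttrss
  rot[10] = srrrtrrrs$rrssttrssr
  rot[11] = rrrtrrrs$rrssttrssrs
  rot[12] = rrtrrrs$rrssttrssrsr
  rot[13] = rtrrrs$rrssttrssrsrr
  rot[14] = trrrs$rrssttrssrsrrr
  rot[15] = rrrs$rrssttrssrsrrrt
  rot[16] = rrs$rrssttrssrsrrrtr
  rot[17] = rs$rrssttrssrsrrrtrr
  rot[18] = s$rrssttrssrsrrrtrrr
  rot[19] = $rrssttrssrsrrrtrrrs
Sorted (with $ < everything):
  sorted[0] = $rrssttrssrsrrrtrrrs
  sorted[1] = rrrs$rrssttrssrsrrrt
  sorted[2] = rrrtrrrs$rrssttrssrs
  sorted[3] = rrs$rrssttrssrsrrrtr
  sorted[4] = rrssttrssrsrrrtrrrs$
  sorted[5] = rrtrrrs$rrssttrssrsr
  sorted[6] = rs$rrssttrssrsrrrtrr
  sorted[7] = rsrrrtrrrs$rrssttrss
  sorted[8] = rssrsrrrtrrrs$rrsstt
  sorted[9] = rssttrssrsrrrtrrrs$r
  sorted[10] = rtrrrs$rrssttrssrsrr
  sorted[11] = s$rrssttrssrsrrrtrrr
  sorted[12] = srrrtrrrs$rrssttrssr
  sorted[13] = srsrrrtrrrs$rrssttrs
  sorted[14] = ssrsrrrtrrrs$rrssttr
  sorted[15] = ssttrssrsrrrtrrrs$rr
  sorted[16] = sttrssrsrrrtrrrs$rrs
  sorted[17] = trrrs$rrssttrssrsrrr
  sorted[18] = trssrsrrrtrrrs$rrsst
  sorted[19] = ttrssrsrrrtrrrs$rrss
sorted[2] = rrrtrrrs$rrssttrssrs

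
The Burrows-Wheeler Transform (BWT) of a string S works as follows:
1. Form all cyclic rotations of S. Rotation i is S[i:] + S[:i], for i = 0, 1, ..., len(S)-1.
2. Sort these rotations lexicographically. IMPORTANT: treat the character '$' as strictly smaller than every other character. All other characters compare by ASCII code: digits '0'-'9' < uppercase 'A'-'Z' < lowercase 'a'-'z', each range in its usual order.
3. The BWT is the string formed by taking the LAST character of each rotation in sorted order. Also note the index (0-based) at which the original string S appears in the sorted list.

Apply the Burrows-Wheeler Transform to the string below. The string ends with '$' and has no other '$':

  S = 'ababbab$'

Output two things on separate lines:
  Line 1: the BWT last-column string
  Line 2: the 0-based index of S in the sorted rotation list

All 8 rotations (rotation i = S[i:]+S[:i]):
  rot[0] = ababbab$
  rot[1] = babbab$a
  rot[2] = abbab$ab
  rot[3] = bbab$aba
  rot[4] = bab$abab
  rot[5] = ab$ababb
  rot[6] = b$ababba
  rot[7] = $ababbab
Sorted (with $ < everything):
  sorted[0] = $ababbab  (last char: 'b')
  sorted[1] = ab$ababb  (last char: 'b')
  sorted[2] = ababbab$  (last char: '$')
  sorted[3] = abbab$ab  (last char: 'b')
  sorted[4] = b$ababba  (last char: 'a')
  sorted[5] = bab$abab  (last char: 'b')
  sorted[6] = babbab$a  (last char: 'a')
  sorted[7] = bbab$aba  (last char: 'a')
Last column: bb$babaa
Original string S is at sorted index 2

Answer: bb$babaa
2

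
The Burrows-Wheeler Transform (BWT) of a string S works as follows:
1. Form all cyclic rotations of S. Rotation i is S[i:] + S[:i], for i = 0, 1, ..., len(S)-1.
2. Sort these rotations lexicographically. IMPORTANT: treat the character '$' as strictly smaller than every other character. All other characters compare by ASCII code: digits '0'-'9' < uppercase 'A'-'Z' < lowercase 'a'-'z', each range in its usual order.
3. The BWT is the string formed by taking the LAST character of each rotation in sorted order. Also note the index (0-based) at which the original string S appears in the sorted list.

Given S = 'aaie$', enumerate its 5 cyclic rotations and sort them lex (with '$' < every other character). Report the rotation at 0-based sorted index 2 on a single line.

All 5 rotations (rotation i = S[i:]+S[:i]):
  rot[0] = aaie$
  rot[1] = aie$a
  rot[2] = ie$aa
  rot[3] = e$aai
  rot[4] = $aaie
Sorted (with $ < everything):
  sorted[0] = $aaie
  sorted[1] = aaie$
  sorted[2] = aie$a
  sorted[3] = e$aai
  sorted[4] = ie$aa
sorted[2] = aie$a

Answer: aie$a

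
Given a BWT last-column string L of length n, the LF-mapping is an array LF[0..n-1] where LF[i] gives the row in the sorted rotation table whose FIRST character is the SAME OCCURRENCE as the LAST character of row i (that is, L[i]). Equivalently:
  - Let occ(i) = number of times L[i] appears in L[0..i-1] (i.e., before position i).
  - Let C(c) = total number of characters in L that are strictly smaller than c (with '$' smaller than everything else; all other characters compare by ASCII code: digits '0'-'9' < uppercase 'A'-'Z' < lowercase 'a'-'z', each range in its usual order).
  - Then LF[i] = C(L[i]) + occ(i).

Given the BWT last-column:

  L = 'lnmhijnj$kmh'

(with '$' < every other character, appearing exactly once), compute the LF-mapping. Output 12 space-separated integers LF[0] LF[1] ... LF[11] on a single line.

Answer: 7 10 8 1 3 4 11 5 0 6 9 2

Derivation:
Char counts: '$':1, 'h':2, 'i':1, 'j':2, 'k':1, 'l':1, 'm':2, 'n':2
C (first-col start): C('$')=0, C('h')=1, C('i')=3, C('j')=4, C('k')=6, C('l')=7, C('m')=8, C('n')=10
L[0]='l': occ=0, LF[0]=C('l')+0=7+0=7
L[1]='n': occ=0, LF[1]=C('n')+0=10+0=10
L[2]='m': occ=0, LF[2]=C('m')+0=8+0=8
L[3]='h': occ=0, LF[3]=C('h')+0=1+0=1
L[4]='i': occ=0, LF[4]=C('i')+0=3+0=3
L[5]='j': occ=0, LF[5]=C('j')+0=4+0=4
L[6]='n': occ=1, LF[6]=C('n')+1=10+1=11
L[7]='j': occ=1, LF[7]=C('j')+1=4+1=5
L[8]='$': occ=0, LF[8]=C('$')+0=0+0=0
L[9]='k': occ=0, LF[9]=C('k')+0=6+0=6
L[10]='m': occ=1, LF[10]=C('m')+1=8+1=9
L[11]='h': occ=1, LF[11]=C('h')+1=1+1=2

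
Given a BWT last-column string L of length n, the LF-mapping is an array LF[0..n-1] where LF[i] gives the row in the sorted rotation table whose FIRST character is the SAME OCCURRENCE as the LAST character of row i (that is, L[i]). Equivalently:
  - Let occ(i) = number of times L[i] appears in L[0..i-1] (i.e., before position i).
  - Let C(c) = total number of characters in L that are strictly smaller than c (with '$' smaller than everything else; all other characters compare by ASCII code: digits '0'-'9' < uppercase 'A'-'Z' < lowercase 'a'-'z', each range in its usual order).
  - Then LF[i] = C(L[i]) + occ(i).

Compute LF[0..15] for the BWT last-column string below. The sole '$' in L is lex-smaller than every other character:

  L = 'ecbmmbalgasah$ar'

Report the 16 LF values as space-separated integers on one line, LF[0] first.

Char counts: '$':1, 'a':4, 'b':2, 'c':1, 'e':1, 'g':1, 'h':1, 'l':1, 'm':2, 'r':1, 's':1
C (first-col start): C('$')=0, C('a')=1, C('b')=5, C('c')=7, C('e')=8, C('g')=9, C('h')=10, C('l')=11, C('m')=12, C('r')=14, C('s')=15
L[0]='e': occ=0, LF[0]=C('e')+0=8+0=8
L[1]='c': occ=0, LF[1]=C('c')+0=7+0=7
L[2]='b': occ=0, LF[2]=C('b')+0=5+0=5
L[3]='m': occ=0, LF[3]=C('m')+0=12+0=12
L[4]='m': occ=1, LF[4]=C('m')+1=12+1=13
L[5]='b': occ=1, LF[5]=C('b')+1=5+1=6
L[6]='a': occ=0, LF[6]=C('a')+0=1+0=1
L[7]='l': occ=0, LF[7]=C('l')+0=11+0=11
L[8]='g': occ=0, LF[8]=C('g')+0=9+0=9
L[9]='a': occ=1, LF[9]=C('a')+1=1+1=2
L[10]='s': occ=0, LF[10]=C('s')+0=15+0=15
L[11]='a': occ=2, LF[11]=C('a')+2=1+2=3
L[12]='h': occ=0, LF[12]=C('h')+0=10+0=10
L[13]='$': occ=0, LF[13]=C('$')+0=0+0=0
L[14]='a': occ=3, LF[14]=C('a')+3=1+3=4
L[15]='r': occ=0, LF[15]=C('r')+0=14+0=14

Answer: 8 7 5 12 13 6 1 11 9 2 15 3 10 0 4 14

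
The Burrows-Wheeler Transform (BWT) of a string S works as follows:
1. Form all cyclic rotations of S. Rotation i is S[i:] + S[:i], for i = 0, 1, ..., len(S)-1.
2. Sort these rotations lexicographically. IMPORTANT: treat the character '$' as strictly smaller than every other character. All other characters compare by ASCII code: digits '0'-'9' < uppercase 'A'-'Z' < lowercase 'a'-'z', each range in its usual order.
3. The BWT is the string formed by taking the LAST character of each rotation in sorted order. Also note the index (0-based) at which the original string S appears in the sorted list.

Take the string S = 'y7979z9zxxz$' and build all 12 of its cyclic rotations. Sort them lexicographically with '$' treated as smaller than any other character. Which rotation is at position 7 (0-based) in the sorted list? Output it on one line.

Answer: xz$y7979z9zx

Derivation:
All 12 rotations (rotation i = S[i:]+S[:i]):
  rot[0] = y7979z9zxxz$
  rot[1] = 7979z9zxxz$y
  rot[2] = 979z9zxxz$y7
  rot[3] = 79z9zxxz$y79
  rot[4] = 9z9zxxz$y797
  rot[5] = z9zxxz$y7979
  rot[6] = 9zxxz$y7979z
  rot[7] = zxxz$y7979z9
  rot[8] = xxz$y7979z9z
  rot[9] = xz$y7979z9zx
  rot[10] = z$y7979z9zxx
  rot[11] = $y7979z9zxxz
Sorted (with $ < everything):
  sorted[0] = $y7979z9zxxz
  sorted[1] = 7979z9zxxz$y
  sorted[2] = 79z9zxxz$y79
  sorted[3] = 979z9zxxz$y7
  sorted[4] = 9z9zxxz$y797
  sorted[5] = 9zxxz$y7979z
  sorted[6] = xxz$y7979z9z
  sorted[7] = xz$y7979z9zx
  sorted[8] = y7979z9zxxz$
  sorted[9] = z$y7979z9zxx
  sorted[10] = z9zxxz$y7979
  sorted[11] = zxxz$y7979z9
sorted[7] = xz$y7979z9zx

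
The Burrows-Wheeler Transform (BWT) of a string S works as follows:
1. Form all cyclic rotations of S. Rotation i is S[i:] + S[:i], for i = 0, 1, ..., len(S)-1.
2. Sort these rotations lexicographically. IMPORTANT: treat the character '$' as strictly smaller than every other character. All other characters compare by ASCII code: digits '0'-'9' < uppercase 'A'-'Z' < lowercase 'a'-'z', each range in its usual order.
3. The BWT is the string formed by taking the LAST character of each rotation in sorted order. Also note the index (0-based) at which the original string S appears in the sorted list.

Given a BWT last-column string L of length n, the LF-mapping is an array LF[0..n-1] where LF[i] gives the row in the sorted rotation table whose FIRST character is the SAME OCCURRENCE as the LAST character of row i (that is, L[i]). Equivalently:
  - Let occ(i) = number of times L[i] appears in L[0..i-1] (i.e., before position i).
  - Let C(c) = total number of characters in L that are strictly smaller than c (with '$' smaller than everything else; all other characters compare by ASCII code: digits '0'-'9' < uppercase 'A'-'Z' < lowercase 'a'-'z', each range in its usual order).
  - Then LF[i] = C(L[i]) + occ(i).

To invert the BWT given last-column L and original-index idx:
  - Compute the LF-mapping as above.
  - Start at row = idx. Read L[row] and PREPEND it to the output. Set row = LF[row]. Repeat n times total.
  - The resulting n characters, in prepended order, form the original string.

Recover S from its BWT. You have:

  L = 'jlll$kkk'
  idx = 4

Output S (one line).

LF mapping: 1 5 6 7 0 2 3 4
Walk LF starting at row 4, prepending L[row]:
  step 1: row=4, L[4]='$', prepend. Next row=LF[4]=0
  step 2: row=0, L[0]='j', prepend. Next row=LF[0]=1
  step 3: row=1, L[1]='l', prepend. Next row=LF[1]=5
  step 4: row=5, L[5]='k', prepend. Next row=LF[5]=2
  step 5: row=2, L[2]='l', prepend. Next row=LF[2]=6
  step 6: row=6, L[6]='k', prepend. Next row=LF[6]=3
  step 7: row=3, L[3]='l', prepend. Next row=LF[3]=7
  step 8: row=7, L[7]='k', prepend. Next row=LF[7]=4
Reversed output: klklklj$

Answer: klklklj$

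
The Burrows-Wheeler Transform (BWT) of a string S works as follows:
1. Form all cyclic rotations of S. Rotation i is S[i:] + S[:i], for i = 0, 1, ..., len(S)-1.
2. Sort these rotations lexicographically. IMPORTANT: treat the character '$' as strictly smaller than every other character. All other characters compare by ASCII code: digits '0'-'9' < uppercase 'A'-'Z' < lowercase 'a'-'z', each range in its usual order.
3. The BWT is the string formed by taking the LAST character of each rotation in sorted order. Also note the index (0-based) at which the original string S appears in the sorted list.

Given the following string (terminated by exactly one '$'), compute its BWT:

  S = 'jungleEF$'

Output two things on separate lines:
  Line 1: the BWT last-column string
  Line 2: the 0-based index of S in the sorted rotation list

Answer: FeEln$guj
5

Derivation:
All 9 rotations (rotation i = S[i:]+S[:i]):
  rot[0] = jungleEF$
  rot[1] = ungleEF$j
  rot[2] = ngleEF$ju
  rot[3] = gleEF$jun
  rot[4] = leEF$jung
  rot[5] = eEF$jungl
  rot[6] = EF$jungle
  rot[7] = F$jungleE
  rot[8] = $jungleEF
Sorted (with $ < everything):
  sorted[0] = $jungleEF  (last char: 'F')
  sorted[1] = EF$jungle  (last char: 'e')
  sorted[2] = F$jungleE  (last char: 'E')
  sorted[3] = eEF$jungl  (last char: 'l')
  sorted[4] = gleEF$jun  (last char: 'n')
  sorted[5] = jungleEF$  (last char: '$')
  sorted[6] = leEF$jung  (last char: 'g')
  sorted[7] = ngleEF$ju  (last char: 'u')
  sorted[8] = ungleEF$j  (last char: 'j')
Last column: FeEln$guj
Original string S is at sorted index 5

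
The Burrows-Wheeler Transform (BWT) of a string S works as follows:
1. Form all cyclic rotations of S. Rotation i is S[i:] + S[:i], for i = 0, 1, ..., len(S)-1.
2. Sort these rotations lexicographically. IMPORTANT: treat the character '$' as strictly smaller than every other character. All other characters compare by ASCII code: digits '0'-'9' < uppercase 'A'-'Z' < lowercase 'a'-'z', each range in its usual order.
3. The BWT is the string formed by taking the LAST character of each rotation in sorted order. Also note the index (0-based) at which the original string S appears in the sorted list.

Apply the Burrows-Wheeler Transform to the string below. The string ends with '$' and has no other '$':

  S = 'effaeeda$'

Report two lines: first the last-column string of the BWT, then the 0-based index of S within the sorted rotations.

All 9 rotations (rotation i = S[i:]+S[:i]):
  rot[0] = effaeeda$
  rot[1] = ffaeeda$e
  rot[2] = faeeda$ef
  rot[3] = aeeda$eff
  rot[4] = eeda$effa
  rot[5] = eda$effae
  rot[6] = da$effaee
  rot[7] = a$effaeed
  rot[8] = $effaeeda
Sorted (with $ < everything):
  sorted[0] = $effaeeda  (last char: 'a')
  sorted[1] = a$effaeed  (last char: 'd')
  sorted[2] = aeeda$eff  (last char: 'f')
  sorted[3] = da$effaee  (last char: 'e')
  sorted[4] = eda$effae  (last char: 'e')
  sorted[5] = eeda$effa  (last char: 'a')
  sorted[6] = effaeeda$  (last char: '$')
  sorted[7] = faeeda$ef  (last char: 'f')
  sorted[8] = ffaeeda$e  (last char: 'e')
Last column: adfeea$fe
Original string S is at sorted index 6

Answer: adfeea$fe
6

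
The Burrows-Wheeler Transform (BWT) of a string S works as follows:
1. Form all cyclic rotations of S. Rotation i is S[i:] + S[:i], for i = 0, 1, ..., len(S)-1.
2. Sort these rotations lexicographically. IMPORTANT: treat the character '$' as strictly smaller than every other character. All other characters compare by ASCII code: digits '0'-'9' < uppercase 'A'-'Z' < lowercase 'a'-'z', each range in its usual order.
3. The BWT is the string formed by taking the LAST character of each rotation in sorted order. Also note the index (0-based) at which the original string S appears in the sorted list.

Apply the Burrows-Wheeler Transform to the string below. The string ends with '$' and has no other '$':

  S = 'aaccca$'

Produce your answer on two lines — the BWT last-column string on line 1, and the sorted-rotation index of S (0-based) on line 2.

Answer: ac$acca
2

Derivation:
All 7 rotations (rotation i = S[i:]+S[:i]):
  rot[0] = aaccca$
  rot[1] = accca$a
  rot[2] = ccca$aa
  rot[3] = cca$aac
  rot[4] = ca$aacc
  rot[5] = a$aaccc
  rot[6] = $aaccca
Sorted (with $ < everything):
  sorted[0] = $aaccca  (last char: 'a')
  sorted[1] = a$aaccc  (last char: 'c')
  sorted[2] = aaccca$  (last char: '$')
  sorted[3] = accca$a  (last char: 'a')
  sorted[4] = ca$aacc  (last char: 'c')
  sorted[5] = cca$aac  (last char: 'c')
  sorted[6] = ccca$aa  (last char: 'a')
Last column: ac$acca
Original string S is at sorted index 2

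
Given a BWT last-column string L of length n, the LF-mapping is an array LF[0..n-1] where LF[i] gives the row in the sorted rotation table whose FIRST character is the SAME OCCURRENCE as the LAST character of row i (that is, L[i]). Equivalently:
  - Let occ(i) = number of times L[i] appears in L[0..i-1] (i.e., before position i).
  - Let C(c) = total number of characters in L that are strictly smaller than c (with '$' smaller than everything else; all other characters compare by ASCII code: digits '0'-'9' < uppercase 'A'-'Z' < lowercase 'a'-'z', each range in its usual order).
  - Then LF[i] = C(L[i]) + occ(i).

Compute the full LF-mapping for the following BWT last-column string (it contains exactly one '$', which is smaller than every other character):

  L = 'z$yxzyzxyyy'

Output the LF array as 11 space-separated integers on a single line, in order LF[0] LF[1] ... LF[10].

Answer: 8 0 3 1 9 4 10 2 5 6 7

Derivation:
Char counts: '$':1, 'x':2, 'y':5, 'z':3
C (first-col start): C('$')=0, C('x')=1, C('y')=3, C('z')=8
L[0]='z': occ=0, LF[0]=C('z')+0=8+0=8
L[1]='$': occ=0, LF[1]=C('$')+0=0+0=0
L[2]='y': occ=0, LF[2]=C('y')+0=3+0=3
L[3]='x': occ=0, LF[3]=C('x')+0=1+0=1
L[4]='z': occ=1, LF[4]=C('z')+1=8+1=9
L[5]='y': occ=1, LF[5]=C('y')+1=3+1=4
L[6]='z': occ=2, LF[6]=C('z')+2=8+2=10
L[7]='x': occ=1, LF[7]=C('x')+1=1+1=2
L[8]='y': occ=2, LF[8]=C('y')+2=3+2=5
L[9]='y': occ=3, LF[9]=C('y')+3=3+3=6
L[10]='y': occ=4, LF[10]=C('y')+4=3+4=7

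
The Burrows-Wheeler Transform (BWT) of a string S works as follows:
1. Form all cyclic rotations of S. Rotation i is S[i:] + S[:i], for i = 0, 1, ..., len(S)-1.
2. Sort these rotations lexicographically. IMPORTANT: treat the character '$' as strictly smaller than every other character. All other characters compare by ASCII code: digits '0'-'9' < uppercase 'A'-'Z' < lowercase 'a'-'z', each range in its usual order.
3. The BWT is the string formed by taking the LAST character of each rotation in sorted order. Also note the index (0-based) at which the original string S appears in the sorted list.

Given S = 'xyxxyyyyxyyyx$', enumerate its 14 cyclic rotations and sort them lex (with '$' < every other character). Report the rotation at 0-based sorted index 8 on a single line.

Answer: yxyyyx$xyxxyyy

Derivation:
All 14 rotations (rotation i = S[i:]+S[:i]):
  rot[0] = xyxxyyyyxyyyx$
  rot[1] = yxxyyyyxyyyx$x
  rot[2] = xxyyyyxyyyx$xy
  rot[3] = xyyyyxyyyx$xyx
  rot[4] = yyyyxyyyx$xyxx
  rot[5] = yyyxyyyx$xyxxy
  rot[6] = yyxyyyx$xyxxyy
  rot[7] = yxyyyx$xyxxyyy
  rot[8] = xyyyx$xyxxyyyy
  rot[9] = yyyx$xyxxyyyyx
  rot[10] = yyx$xyxxyyyyxy
  rot[11] = yx$xyxxyyyyxyy
  rot[12] = x$xyxxyyyyxyyy
  rot[13] = $xyxxyyyyxyyyx
Sorted (with $ < everything):
  sorted[0] = $xyxxyyyyxyyyx
  sorted[1] = x$xyxxyyyyxyyy
  sorted[2] = xxyyyyxyyyx$xy
  sorted[3] = xyxxyyyyxyyyx$
  sorted[4] = xyyyx$xyxxyyyy
  sorted[5] = xyyyyxyyyx$xyx
  sorted[6] = yx$xyxxyyyyxyy
  sorted[7] = yxxyyyyxyyyx$x
  sorted[8] = yxyyyx$xyxxyyy
  sorted[9] = yyx$xyxxyyyyxy
  sorted[10] = yyxyyyx$xyxxyy
  sorted[11] = yyyx$xyxxyyyyx
  sorted[12] = yyyxyyyx$xyxxy
  sorted[13] = yyyyxyyyx$xyxx
sorted[8] = yxyyyx$xyxxyyy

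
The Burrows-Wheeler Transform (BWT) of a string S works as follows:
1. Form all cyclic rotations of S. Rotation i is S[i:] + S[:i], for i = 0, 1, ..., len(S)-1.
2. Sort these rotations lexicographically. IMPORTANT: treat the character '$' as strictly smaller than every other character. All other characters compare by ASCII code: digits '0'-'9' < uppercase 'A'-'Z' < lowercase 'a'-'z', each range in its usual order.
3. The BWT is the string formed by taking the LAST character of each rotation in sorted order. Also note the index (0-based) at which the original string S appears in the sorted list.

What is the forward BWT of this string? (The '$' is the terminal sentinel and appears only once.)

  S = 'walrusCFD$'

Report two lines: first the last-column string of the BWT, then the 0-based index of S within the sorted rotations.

Answer: DsFCwalur$
9

Derivation:
All 10 rotations (rotation i = S[i:]+S[:i]):
  rot[0] = walrusCFD$
  rot[1] = alrusCFD$w
  rot[2] = lrusCFD$wa
  rot[3] = rusCFD$wal
  rot[4] = usCFD$walr
  rot[5] = sCFD$walru
  rot[6] = CFD$walrus
  rot[7] = FD$walrusC
  rot[8] = D$walrusCF
  rot[9] = $walrusCFD
Sorted (with $ < everything):
  sorted[0] = $walrusCFD  (last char: 'D')
  sorted[1] = CFD$walrus  (last char: 's')
  sorted[2] = D$walrusCF  (last char: 'F')
  sorted[3] = FD$walrusC  (last char: 'C')
  sorted[4] = alrusCFD$w  (last char: 'w')
  sorted[5] = lrusCFD$wa  (last char: 'a')
  sorted[6] = rusCFD$wal  (last char: 'l')
  sorted[7] = sCFD$walru  (last char: 'u')
  sorted[8] = usCFD$walr  (last char: 'r')
  sorted[9] = walrusCFD$  (last char: '$')
Last column: DsFCwalur$
Original string S is at sorted index 9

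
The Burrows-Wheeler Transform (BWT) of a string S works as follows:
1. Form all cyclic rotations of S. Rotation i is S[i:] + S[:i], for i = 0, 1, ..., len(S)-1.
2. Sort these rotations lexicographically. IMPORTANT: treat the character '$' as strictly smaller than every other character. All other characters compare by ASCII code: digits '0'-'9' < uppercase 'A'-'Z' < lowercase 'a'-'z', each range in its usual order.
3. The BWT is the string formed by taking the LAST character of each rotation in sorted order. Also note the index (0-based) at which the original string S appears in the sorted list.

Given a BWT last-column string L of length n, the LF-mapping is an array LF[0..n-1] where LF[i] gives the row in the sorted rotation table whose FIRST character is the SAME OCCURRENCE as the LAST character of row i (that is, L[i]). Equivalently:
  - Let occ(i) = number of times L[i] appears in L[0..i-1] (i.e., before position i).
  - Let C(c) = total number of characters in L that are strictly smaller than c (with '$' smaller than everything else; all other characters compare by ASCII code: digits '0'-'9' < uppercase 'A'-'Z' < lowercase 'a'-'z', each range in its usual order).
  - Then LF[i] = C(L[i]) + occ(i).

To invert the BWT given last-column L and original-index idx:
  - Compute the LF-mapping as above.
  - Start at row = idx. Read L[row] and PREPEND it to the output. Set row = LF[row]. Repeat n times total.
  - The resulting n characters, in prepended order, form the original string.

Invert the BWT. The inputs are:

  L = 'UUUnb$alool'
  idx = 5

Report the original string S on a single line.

Answer: balloonUUU$

Derivation:
LF mapping: 1 2 3 8 5 0 4 6 9 10 7
Walk LF starting at row 5, prepending L[row]:
  step 1: row=5, L[5]='$', prepend. Next row=LF[5]=0
  step 2: row=0, L[0]='U', prepend. Next row=LF[0]=1
  step 3: row=1, L[1]='U', prepend. Next row=LF[1]=2
  step 4: row=2, L[2]='U', prepend. Next row=LF[2]=3
  step 5: row=3, L[3]='n', prepend. Next row=LF[3]=8
  step 6: row=8, L[8]='o', prepend. Next row=LF[8]=9
  step 7: row=9, L[9]='o', prepend. Next row=LF[9]=10
  step 8: row=10, L[10]='l', prepend. Next row=LF[10]=7
  step 9: row=7, L[7]='l', prepend. Next row=LF[7]=6
  step 10: row=6, L[6]='a', prepend. Next row=LF[6]=4
  step 11: row=4, L[4]='b', prepend. Next row=LF[4]=5
Reversed output: balloonUUU$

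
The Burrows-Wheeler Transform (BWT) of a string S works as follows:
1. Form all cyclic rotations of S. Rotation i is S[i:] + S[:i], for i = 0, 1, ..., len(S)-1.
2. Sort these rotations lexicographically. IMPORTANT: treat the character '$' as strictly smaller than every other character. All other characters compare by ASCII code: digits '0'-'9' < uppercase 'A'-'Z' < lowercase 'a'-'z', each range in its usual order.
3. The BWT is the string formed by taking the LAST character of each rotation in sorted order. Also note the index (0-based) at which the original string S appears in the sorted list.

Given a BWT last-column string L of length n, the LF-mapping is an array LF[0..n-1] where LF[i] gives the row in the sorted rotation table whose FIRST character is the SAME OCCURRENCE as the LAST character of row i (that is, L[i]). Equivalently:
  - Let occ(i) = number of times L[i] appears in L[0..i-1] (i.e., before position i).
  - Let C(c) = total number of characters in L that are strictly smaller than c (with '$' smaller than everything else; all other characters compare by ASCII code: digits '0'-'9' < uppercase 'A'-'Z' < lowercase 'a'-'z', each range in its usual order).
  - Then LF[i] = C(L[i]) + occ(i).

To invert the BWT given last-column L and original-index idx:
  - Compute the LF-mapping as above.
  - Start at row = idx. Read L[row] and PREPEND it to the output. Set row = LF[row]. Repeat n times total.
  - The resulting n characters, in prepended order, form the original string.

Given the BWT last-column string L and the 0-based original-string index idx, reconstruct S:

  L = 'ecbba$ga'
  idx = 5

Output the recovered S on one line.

LF mapping: 6 5 3 4 1 0 7 2
Walk LF starting at row 5, prepending L[row]:
  step 1: row=5, L[5]='$', prepend. Next row=LF[5]=0
  step 2: row=0, L[0]='e', prepend. Next row=LF[0]=6
  step 3: row=6, L[6]='g', prepend. Next row=LF[6]=7
  step 4: row=7, L[7]='a', prepend. Next row=LF[7]=2
  step 5: row=2, L[2]='b', prepend. Next row=LF[2]=3
  step 6: row=3, L[3]='b', prepend. Next row=LF[3]=4
  step 7: row=4, L[4]='a', prepend. Next row=LF[4]=1
  step 8: row=1, L[1]='c', prepend. Next row=LF[1]=5
Reversed output: cabbage$

Answer: cabbage$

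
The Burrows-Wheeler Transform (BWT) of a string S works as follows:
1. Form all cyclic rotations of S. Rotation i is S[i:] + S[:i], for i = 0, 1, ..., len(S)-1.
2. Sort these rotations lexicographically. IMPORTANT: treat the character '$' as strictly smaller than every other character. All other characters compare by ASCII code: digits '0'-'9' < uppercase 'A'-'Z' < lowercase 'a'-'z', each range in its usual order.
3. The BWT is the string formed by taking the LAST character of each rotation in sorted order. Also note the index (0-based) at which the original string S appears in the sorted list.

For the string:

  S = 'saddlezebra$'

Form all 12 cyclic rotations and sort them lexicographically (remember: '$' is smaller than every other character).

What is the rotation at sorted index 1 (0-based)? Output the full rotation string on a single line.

All 12 rotations (rotation i = S[i:]+S[:i]):
  rot[0] = saddlezebra$
  rot[1] = addlezebra$s
  rot[2] = ddlezebra$sa
  rot[3] = dlezebra$sad
  rot[4] = lezebra$sadd
  rot[5] = ezebra$saddl
  rot[6] = zebra$saddle
  rot[7] = ebra$saddlez
  rot[8] = bra$saddleze
  rot[9] = ra$saddlezeb
  rot[10] = a$saddlezebr
  rot[11] = $saddlezebra
Sorted (with $ < everything):
  sorted[0] = $saddlezebra
  sorted[1] = a$saddlezebr
  sorted[2] = addlezebra$s
  sorted[3] = bra$saddleze
  sorted[4] = ddlezebra$sa
  sorted[5] = dlezebra$sad
  sorted[6] = ebra$saddlez
  sorted[7] = ezebra$saddl
  sorted[8] = lezebra$sadd
  sorted[9] = ra$saddlezeb
  sorted[10] = saddlezebra$
  sorted[11] = zebra$saddle
sorted[1] = a$saddlezebr

Answer: a$saddlezebr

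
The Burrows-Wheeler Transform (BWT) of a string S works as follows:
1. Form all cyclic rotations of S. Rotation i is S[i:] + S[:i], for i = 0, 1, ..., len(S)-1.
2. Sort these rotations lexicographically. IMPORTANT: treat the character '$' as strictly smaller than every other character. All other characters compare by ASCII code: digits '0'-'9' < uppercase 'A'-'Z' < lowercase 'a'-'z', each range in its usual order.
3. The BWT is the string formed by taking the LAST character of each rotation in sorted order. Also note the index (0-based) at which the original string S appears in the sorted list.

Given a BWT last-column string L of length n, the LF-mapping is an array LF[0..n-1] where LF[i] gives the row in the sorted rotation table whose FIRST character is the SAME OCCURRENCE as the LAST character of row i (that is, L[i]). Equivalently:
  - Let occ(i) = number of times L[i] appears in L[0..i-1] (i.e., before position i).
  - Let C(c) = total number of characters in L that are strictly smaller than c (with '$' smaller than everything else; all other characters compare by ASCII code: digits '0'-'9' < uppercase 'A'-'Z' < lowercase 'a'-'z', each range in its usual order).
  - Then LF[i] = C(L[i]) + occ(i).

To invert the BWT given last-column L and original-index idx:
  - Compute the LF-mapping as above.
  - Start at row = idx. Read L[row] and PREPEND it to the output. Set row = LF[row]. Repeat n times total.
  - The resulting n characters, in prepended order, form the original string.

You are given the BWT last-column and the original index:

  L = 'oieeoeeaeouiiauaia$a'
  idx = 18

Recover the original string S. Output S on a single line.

Answer: ueeauioaoeeaiiiaeao$

Derivation:
LF mapping: 15 11 6 7 16 8 9 1 10 17 18 12 13 2 19 3 14 4 0 5
Walk LF starting at row 18, prepending L[row]:
  step 1: row=18, L[18]='$', prepend. Next row=LF[18]=0
  step 2: row=0, L[0]='o', prepend. Next row=LF[0]=15
  step 3: row=15, L[15]='a', prepend. Next row=LF[15]=3
  step 4: row=3, L[3]='e', prepend. Next row=LF[3]=7
  step 5: row=7, L[7]='a', prepend. Next row=LF[7]=1
  step 6: row=1, L[1]='i', prepend. Next row=LF[1]=11
  step 7: row=11, L[11]='i', prepend. Next row=LF[11]=12
  step 8: row=12, L[12]='i', prepend. Next row=LF[12]=13
  step 9: row=13, L[13]='a', prepend. Next row=LF[13]=2
  step 10: row=2, L[2]='e', prepend. Next row=LF[2]=6
  step 11: row=6, L[6]='e', prepend. Next row=LF[6]=9
  step 12: row=9, L[9]='o', prepend. Next row=LF[9]=17
  step 13: row=17, L[17]='a', prepend. Next row=LF[17]=4
  step 14: row=4, L[4]='o', prepend. Next row=LF[4]=16
  step 15: row=16, L[16]='i', prepend. Next row=LF[16]=14
  step 16: row=14, L[14]='u', prepend. Next row=LF[14]=19
  step 17: row=19, L[19]='a', prepend. Next row=LF[19]=5
  step 18: row=5, L[5]='e', prepend. Next row=LF[5]=8
  step 19: row=8, L[8]='e', prepend. Next row=LF[8]=10
  step 20: row=10, L[10]='u', prepend. Next row=LF[10]=18
Reversed output: ueeauioaoeeaiiiaeao$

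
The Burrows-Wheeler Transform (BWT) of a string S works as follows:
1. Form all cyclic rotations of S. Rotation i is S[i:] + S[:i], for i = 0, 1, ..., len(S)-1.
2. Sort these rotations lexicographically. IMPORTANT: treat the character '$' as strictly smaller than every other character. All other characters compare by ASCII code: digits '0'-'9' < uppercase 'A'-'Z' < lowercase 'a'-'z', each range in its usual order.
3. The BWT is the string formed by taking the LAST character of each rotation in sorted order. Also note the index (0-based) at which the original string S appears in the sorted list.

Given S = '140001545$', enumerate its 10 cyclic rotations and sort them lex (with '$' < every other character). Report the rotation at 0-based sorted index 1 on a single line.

All 10 rotations (rotation i = S[i:]+S[:i]):
  rot[0] = 140001545$
  rot[1] = 40001545$1
  rot[2] = 0001545$14
  rot[3] = 001545$140
  rot[4] = 01545$1400
  rot[5] = 1545$14000
  rot[6] = 545$140001
  rot[7] = 45$1400015
  rot[8] = 5$14000154
  rot[9] = $140001545
Sorted (with $ < everything):
  sorted[0] = $140001545
  sorted[1] = 0001545$14
  sorted[2] = 001545$140
  sorted[3] = 01545$1400
  sorted[4] = 140001545$
  sorted[5] = 1545$14000
  sorted[6] = 40001545$1
  sorted[7] = 45$1400015
  sorted[8] = 5$14000154
  sorted[9] = 545$140001
sorted[1] = 0001545$14

Answer: 0001545$14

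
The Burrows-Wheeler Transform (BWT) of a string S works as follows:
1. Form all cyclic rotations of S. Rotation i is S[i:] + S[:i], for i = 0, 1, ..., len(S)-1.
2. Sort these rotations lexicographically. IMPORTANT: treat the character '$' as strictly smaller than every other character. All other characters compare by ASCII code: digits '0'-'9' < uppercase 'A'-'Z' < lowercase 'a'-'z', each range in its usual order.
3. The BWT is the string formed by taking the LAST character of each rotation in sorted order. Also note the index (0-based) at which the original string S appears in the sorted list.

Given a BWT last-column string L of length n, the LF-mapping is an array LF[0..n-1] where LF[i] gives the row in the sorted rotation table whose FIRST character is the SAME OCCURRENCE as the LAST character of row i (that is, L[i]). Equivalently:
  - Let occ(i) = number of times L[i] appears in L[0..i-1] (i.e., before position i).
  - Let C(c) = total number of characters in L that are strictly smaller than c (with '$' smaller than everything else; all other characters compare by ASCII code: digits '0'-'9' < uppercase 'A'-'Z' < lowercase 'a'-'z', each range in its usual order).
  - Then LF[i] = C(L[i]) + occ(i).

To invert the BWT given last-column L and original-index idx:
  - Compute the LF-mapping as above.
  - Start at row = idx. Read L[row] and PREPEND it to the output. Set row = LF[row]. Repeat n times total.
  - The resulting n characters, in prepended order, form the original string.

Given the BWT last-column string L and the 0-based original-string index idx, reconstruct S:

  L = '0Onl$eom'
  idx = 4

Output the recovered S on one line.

Answer: lemonO0$

Derivation:
LF mapping: 1 2 6 4 0 3 7 5
Walk LF starting at row 4, prepending L[row]:
  step 1: row=4, L[4]='$', prepend. Next row=LF[4]=0
  step 2: row=0, L[0]='0', prepend. Next row=LF[0]=1
  step 3: row=1, L[1]='O', prepend. Next row=LF[1]=2
  step 4: row=2, L[2]='n', prepend. Next row=LF[2]=6
  step 5: row=6, L[6]='o', prepend. Next row=LF[6]=7
  step 6: row=7, L[7]='m', prepend. Next row=LF[7]=5
  step 7: row=5, L[5]='e', prepend. Next row=LF[5]=3
  step 8: row=3, L[3]='l', prepend. Next row=LF[3]=4
Reversed output: lemonO0$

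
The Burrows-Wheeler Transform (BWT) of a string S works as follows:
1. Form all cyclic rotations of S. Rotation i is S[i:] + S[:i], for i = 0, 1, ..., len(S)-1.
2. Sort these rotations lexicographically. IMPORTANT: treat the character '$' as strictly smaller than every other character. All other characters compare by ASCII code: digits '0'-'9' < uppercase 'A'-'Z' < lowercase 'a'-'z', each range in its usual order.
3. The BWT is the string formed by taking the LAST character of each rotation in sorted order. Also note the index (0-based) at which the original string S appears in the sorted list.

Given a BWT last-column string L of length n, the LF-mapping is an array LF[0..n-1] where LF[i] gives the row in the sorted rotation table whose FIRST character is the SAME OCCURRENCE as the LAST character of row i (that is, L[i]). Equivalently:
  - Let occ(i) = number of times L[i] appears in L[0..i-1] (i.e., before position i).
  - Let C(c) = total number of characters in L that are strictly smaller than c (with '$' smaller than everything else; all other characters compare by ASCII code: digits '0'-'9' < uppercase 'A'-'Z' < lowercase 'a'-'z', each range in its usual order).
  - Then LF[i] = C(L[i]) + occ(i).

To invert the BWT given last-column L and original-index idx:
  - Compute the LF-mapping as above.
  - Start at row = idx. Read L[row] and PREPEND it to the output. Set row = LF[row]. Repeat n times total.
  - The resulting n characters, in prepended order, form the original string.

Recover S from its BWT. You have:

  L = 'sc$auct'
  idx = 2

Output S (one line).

LF mapping: 4 2 0 1 6 3 5
Walk LF starting at row 2, prepending L[row]:
  step 1: row=2, L[2]='$', prepend. Next row=LF[2]=0
  step 2: row=0, L[0]='s', prepend. Next row=LF[0]=4
  step 3: row=4, L[4]='u', prepend. Next row=LF[4]=6
  step 4: row=6, L[6]='t', prepend. Next row=LF[6]=5
  step 5: row=5, L[5]='c', prepend. Next row=LF[5]=3
  step 6: row=3, L[3]='a', prepend. Next row=LF[3]=1
  step 7: row=1, L[1]='c', prepend. Next row=LF[1]=2
Reversed output: cactus$

Answer: cactus$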